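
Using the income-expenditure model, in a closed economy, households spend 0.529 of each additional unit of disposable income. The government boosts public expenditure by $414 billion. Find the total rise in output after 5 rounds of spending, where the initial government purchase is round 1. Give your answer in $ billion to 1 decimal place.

$842.6 billion

Round 1 adds ΔG = $414 billion; each later round is MPC = 0.529 times the previous.
After 5 rounds: 414 + 219.006 + 115.854174 + 61.286858046 + 32.420747906334 = ΔG·(1 − c^5)/(1 − c) = 414 × (1 − 0.041426511213649)/0.471 ≈ $842.6 billion.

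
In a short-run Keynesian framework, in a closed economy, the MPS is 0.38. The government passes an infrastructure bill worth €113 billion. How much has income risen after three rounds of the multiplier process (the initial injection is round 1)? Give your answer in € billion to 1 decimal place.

MPC = 1 − MPS = 1 − 0.38 = 0.62.
Round 1 adds ΔG = €113 billion; each later round is MPC = 0.62 times the previous.
After 3 rounds: 113 + 70.06 + 43.4372 = ΔG·(1 − c^3)/(1 − c) = 113 × (1 − 0.238328)/0.38 ≈ €226.5 billion.

€226.5 billion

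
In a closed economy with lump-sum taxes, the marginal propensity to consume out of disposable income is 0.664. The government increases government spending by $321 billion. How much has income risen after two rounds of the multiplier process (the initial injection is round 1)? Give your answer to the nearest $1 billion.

$534 billion

Round 1 adds ΔG = $321 billion; each later round is MPC = 0.664 times the previous.
After 2 rounds: 321 + 213.144 = ΔG·(1 − c^2)/(1 − c) = 321 × (1 − 0.440896)/0.336 ≈ $534 billion.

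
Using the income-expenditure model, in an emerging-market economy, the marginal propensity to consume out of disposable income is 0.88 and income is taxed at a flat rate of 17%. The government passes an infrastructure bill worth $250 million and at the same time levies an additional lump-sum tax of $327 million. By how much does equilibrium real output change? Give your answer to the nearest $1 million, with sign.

Expenditure multiplier = 1/(1 − c(1−t)) = 1/(1 − 0.88×0.83) = 1/0.2696 ≈ 3.709.
ΔG contributes k·ΔG = (+$250 million) / 0.2696 ≈ +$927.3 million.
ΔT of +$327 million changes first-round spending by −c·ΔT = −$287.76 million, contributing k·(−c·ΔT) = (−$287.76 million) / 0.2696 ≈ −$1,067.4 million.
Net ΔY = k(ΔG − c·ΔT) = (−$37.76 million) / 0.2696 ≈ −$140 million.

−$140 million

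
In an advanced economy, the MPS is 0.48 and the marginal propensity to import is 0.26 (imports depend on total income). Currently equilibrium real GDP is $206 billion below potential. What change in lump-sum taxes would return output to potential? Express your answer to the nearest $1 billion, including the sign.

MPC = 1 − MPS = 1 − 0.48 = 0.52.
Spending multiplier = 1/(1 − c + m) = 1/(1 − 0.52 + 0.26) = 1/0.74 ≈ 1.351.
Tax multiplier = −c·k = −0.52/0.74 ≈ −0.703. Need ΔY = +$206 billion, so ΔT = ΔY/(−c·k) = −(+$206 billion) × 0.74 / 0.52 ≈ −$293 billion.
The government should cut lump-sum taxes by $293 billion.

−$293 billion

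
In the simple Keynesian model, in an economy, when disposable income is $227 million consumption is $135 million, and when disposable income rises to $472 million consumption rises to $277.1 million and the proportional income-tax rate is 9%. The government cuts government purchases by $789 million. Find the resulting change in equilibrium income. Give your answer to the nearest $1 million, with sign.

−$1,671 million

MPC = ΔC/ΔYd = (277.1 − 135)/(472 − 227) = 142.1/245 = 0.58.
Expenditure multiplier = 1/(1 − c(1−t)) = 1/(1 − 0.58×0.91) = 1/0.4722 ≈ 2.118.
ΔY = k × ΔG = (−$789 million) / 0.4722 ≈ −$1,671 million.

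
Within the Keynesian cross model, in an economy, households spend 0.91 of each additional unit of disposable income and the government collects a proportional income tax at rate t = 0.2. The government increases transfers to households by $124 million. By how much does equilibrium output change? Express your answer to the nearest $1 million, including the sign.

+$415 million

The transfer change shifts disposable income by +$124 million, so first-round consumption changes by c·ΔTR = 0.91 × (+$124 million) = +$112.84 million.
Expenditure multiplier = 1/(1 − c(1−t)) = 1/(1 − 0.91×0.8) = 1/0.272 ≈ 3.676.
The transfer multiplier is c × k ≈ 3.346, so ΔY = k × (c·ΔTR) = (+$112.84 million) / 0.272 ≈ +$415 million.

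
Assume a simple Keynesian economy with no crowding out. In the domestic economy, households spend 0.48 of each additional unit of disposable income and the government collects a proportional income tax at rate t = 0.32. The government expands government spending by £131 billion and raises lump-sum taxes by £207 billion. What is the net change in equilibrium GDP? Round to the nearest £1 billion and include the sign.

Expenditure multiplier = 1/(1 − c(1−t)) = 1/(1 − 0.48×0.68) = 1/0.6736 ≈ 1.485.
ΔG contributes k·ΔG = (+£131 billion) / 0.6736 ≈ +£194.5 billion.
ΔT of +£207 billion changes first-round spending by −c·ΔT = −£99.36 billion, contributing k·(−c·ΔT) = (−£99.36 billion) / 0.6736 ≈ −£147.5 billion.
Net ΔY = k(ΔG − c·ΔT) = (+£31.64 billion) / 0.6736 ≈ +£47 billion.

+£47 billion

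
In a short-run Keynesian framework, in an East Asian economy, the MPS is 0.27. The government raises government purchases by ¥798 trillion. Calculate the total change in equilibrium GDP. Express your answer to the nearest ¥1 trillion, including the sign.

MPC = 1 − MPS = 1 − 0.27 = 0.73.
Government-spending multiplier = 1/(1 − MPC) = 1/(1 − 0.73) = 1/0.27 ≈ 3.704.
ΔY = k × ΔG = (+¥798 trillion) / 0.27 ≈ +¥2,956 trillion.

+¥2,956 trillion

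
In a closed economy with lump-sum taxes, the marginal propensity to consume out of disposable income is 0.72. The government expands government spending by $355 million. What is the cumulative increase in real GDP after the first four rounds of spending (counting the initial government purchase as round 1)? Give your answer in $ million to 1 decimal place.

Round 1 adds ΔG = $355 million; each later round is MPC = 0.72 times the previous.
After 4 rounds: 355 + 255.6 + 184.032 + 132.50304 = ΔG·(1 − c^4)/(1 − c) = 355 × (1 − 0.26873856)/0.28 ≈ $927.1 million.

$927.1 million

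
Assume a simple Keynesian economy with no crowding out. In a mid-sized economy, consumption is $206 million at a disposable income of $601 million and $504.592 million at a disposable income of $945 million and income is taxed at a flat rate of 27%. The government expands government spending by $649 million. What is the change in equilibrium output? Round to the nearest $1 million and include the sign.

+$1,771 million

MPC = ΔC/ΔYd = (504.592 − 206)/(945 − 601) = 298.592/344 = 0.868.
Spending multiplier = 1/(1 − c(1−t)) = 1/(1 − 0.868×0.73) = 1/0.36636 ≈ 2.73.
ΔY = k × ΔG = (+$649 million) / 0.36636 ≈ +$1,771 million.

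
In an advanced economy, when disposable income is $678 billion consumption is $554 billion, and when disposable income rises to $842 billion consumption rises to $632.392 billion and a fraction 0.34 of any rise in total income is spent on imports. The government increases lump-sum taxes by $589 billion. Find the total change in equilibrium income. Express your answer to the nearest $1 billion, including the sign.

MPC = ΔC/ΔYd = (632.392 − 554)/(842 − 678) = 78.392/164 = 0.478.
A lump-sum tax change of +$589 billion shifts disposable income by −$589 billion; first-round consumption changes by −c × ΔT = −0.478 × (+$589 billion) = −$281.542 billion.
Expenditure multiplier = 1/(1 − c + m) = 1/(1 − 0.478 + 0.34) = 1/0.862 ≈ 1.16.
The tax multiplier is −c × k ≈ −0.555, so ΔY = k × (−c·ΔT) = (−$281.542 billion) / 0.862 ≈ −$327 billion.

−$327 billion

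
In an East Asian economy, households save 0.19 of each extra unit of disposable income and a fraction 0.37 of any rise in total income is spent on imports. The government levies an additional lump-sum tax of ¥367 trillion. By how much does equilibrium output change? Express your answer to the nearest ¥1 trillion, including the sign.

MPC = 1 − MPS = 1 − 0.19 = 0.81.
A lump-sum tax change of +¥367 trillion shifts disposable income by −¥367 trillion; first-round consumption changes by −c × ΔT = −0.81 × (+¥367 trillion) = −¥297.27 trillion.
Expenditure multiplier = 1/(1 − c + m) = 1/(1 − 0.81 + 0.37) = 1/0.56 ≈ 1.786.
The tax multiplier is −c × k ≈ −1.446, so ΔY = k × (−c·ΔT) = (−¥297.27 trillion) / 0.56 ≈ −¥531 trillion.

−¥531 trillion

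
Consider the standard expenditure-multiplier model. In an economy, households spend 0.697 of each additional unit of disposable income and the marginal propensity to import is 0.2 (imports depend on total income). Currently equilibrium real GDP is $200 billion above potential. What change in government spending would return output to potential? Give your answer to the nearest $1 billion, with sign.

−$101 billion

Spending multiplier = 1/(1 − c + m) = 1/(1 − 0.697 + 0.2) = 1/0.503 ≈ 1.988.
Need ΔY = −$200 billion, so ΔG = ΔY/k = (−$200 billion) × 0.503 ≈ −$101 billion.
The government should cut government spending by $101 billion.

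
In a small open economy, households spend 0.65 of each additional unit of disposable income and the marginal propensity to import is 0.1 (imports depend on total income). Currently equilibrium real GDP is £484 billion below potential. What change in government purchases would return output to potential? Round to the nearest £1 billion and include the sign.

+£218 billion

Spending multiplier = 1/(1 − c + m) = 1/(1 − 0.65 + 0.1) = 1/0.45 ≈ 2.222.
Need ΔY = +£484 billion, so ΔG = ΔY/k = (+£484 billion) × 0.45 ≈ +£218 billion.
The government should increase government purchases by £218 billion.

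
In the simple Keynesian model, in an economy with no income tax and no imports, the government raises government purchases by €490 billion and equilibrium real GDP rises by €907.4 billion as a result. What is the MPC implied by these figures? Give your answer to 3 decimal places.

0.460

Implied spending multiplier k = ΔY/ΔG = 907.4/490 ≈ 1.8518.
Since k = 1/(1 − MPC), MPC = 1 − 1/k = 1 − ΔG/ΔY = 1 − 490/907.4 ≈ 0.460.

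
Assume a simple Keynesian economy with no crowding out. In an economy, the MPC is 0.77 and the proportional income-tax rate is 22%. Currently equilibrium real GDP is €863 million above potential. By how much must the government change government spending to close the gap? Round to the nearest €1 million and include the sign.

Spending multiplier = 1/(1 − c(1−t)) = 1/(1 − 0.77×0.78) = 1/0.3994 ≈ 2.504.
Need ΔY = −€863 million, so ΔG = ΔY/k = (−€863 million) × 0.3994 ≈ −€345 million.
The government should cut government spending by €345 million.

−€345 million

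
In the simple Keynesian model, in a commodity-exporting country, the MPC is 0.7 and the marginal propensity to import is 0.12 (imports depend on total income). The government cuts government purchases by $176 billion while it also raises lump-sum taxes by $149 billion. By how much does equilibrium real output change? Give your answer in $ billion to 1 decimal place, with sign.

−$667.4 billion

Expenditure multiplier = 1/(1 − c + m) = 1/(1 − 0.7 + 0.12) = 1/0.42 ≈ 2.381.
ΔG contributes k·ΔG = (−$176 billion) / 0.42 ≈ −$419 billion.
ΔT of +$149 billion changes first-round spending by −c·ΔT = −$104.3 billion, contributing k·(−c·ΔT) = (−$104.3 billion) / 0.42 ≈ −$248.3 billion.
Net ΔY = k(ΔG − c·ΔT) = (−$280.3 billion) / 0.42 ≈ −$667.4 billion.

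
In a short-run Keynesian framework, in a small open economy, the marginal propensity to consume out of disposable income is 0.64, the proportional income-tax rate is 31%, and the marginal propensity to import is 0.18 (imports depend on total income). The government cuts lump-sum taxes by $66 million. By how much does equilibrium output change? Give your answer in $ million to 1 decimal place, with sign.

+$57.2 million

A lump-sum tax change of −$66 million shifts disposable income by +$66 million; first-round consumption changes by −c × ΔT = −0.64 × (−$66 million) = +$42.24 million.
Expenditure multiplier = 1/(1 − c(1−t) + m) = 1/(1 − 0.64×0.69 + 0.18) = 1/0.7384 ≈ 1.354.
The tax multiplier is −c × k ≈ −0.867, so ΔY = k × (−c·ΔT) = (+$42.24 million) / 0.7384 ≈ +$57.2 million.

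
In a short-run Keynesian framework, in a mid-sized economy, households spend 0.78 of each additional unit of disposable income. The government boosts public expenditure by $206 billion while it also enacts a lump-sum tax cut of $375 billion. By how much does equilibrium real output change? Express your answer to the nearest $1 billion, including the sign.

+$2,266 billion

Expenditure multiplier = 1/(1 − MPC) = 1/(1 − 0.78) = 1/0.22 ≈ 4.545.
ΔG contributes k·ΔG = (+$206 billion) / 0.22 ≈ +$936.4 billion.
ΔT of −$375 billion changes first-round spending by −c·ΔT = +$292.5 billion, contributing k·(−c·ΔT) = (+$292.5 billion) / 0.22 ≈ +$1,329.5 billion.
Net ΔY = k(ΔG − c·ΔT) = (+$498.5 billion) / 0.22 ≈ +$2,266 billion.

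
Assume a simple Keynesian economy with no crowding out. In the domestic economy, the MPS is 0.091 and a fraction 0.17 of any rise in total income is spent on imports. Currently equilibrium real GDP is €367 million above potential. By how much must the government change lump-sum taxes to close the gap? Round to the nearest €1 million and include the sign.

MPC = 1 − MPS = 1 − 0.091 = 0.909.
Spending multiplier = 1/(1 − c + m) = 1/(1 − 0.909 + 0.17) = 1/0.261 ≈ 3.831.
Tax multiplier = −c·k = −0.909/0.261 ≈ −3.483. Need ΔY = −€367 million, so ΔT = ΔY/(−c·k) = −(−€367 million) × 0.261 / 0.909 ≈ +€105 million.
The government should raise lump-sum taxes by €105 million.

+€105 million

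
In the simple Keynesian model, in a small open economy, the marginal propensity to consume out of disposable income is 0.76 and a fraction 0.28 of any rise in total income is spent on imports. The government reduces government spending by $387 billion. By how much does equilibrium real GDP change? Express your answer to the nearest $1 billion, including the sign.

Government-spending multiplier = 1/(1 − c + m) = 1/(1 − 0.76 + 0.28) = 1/0.52 ≈ 1.923.
ΔY = k × ΔG = (−$387 billion) / 0.52 ≈ −$744 billion.

−$744 billion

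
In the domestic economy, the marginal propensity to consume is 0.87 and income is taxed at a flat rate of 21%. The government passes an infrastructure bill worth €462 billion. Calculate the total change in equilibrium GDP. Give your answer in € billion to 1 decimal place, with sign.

+€1,477.5 billion

Expenditure multiplier = 1/(1 − c(1−t)) = 1/(1 − 0.87×0.79) = 1/0.3127 ≈ 3.198.
ΔY = k × ΔG = (+€462 billion) / 0.3127 ≈ +€1,477.5 billion.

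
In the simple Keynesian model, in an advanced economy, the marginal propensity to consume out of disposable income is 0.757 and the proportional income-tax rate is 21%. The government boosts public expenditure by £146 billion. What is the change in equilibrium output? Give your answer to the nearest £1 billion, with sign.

+£363 billion

Spending multiplier = 1/(1 − c(1−t)) = 1/(1 − 0.757×0.79) = 1/0.40197 ≈ 2.488.
ΔY = k × ΔG = (+£146 billion) / 0.40197 ≈ +£363 billion.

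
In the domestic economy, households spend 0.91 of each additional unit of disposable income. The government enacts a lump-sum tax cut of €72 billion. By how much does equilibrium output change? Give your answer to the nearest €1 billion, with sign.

+€728 billion

A lump-sum tax change of −€72 billion shifts disposable income by +€72 billion; first-round consumption changes by −c × ΔT = −0.91 × (−€72 billion) = +€65.52 billion.
Expenditure multiplier = 1/(1 − MPC) = 1/(1 − 0.91) = 1/0.09 ≈ 11.111.
The tax multiplier is −c × k ≈ −10.111, so ΔY = k × (−c·ΔT) = (+€65.52 billion) / 0.09 = +€728 billion.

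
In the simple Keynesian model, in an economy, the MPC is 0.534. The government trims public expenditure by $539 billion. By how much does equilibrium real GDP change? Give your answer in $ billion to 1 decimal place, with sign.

−$1,156.7 billion

Spending multiplier = 1/(1 − MPC) = 1/(1 − 0.534) = 1/0.466 ≈ 2.146.
ΔY = k × ΔG = (−$539 billion) / 0.466 ≈ −$1,156.7 billion.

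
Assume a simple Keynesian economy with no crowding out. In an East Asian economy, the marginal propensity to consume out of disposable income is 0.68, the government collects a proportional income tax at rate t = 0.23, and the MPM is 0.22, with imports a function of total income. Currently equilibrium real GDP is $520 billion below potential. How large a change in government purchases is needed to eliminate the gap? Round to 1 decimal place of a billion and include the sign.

+$362.1 billion

Spending multiplier = 1/(1 − c(1−t) + m) = 1/(1 − 0.68×0.77 + 0.22) = 1/0.6964 ≈ 1.436.
Need ΔY = +$520 billion, so ΔG = ΔY/k = (+$520 billion) × 0.6964 ≈ +$362.1 billion.
The government should increase government purchases by $362.1 billion.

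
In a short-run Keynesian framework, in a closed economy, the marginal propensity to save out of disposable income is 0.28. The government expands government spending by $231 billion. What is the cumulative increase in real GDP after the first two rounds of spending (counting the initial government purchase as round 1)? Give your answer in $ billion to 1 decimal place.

MPC = 1 − MPS = 1 − 0.28 = 0.72.
Round 1 adds ΔG = $231 billion; each later round is MPC = 0.72 times the previous.
After 2 rounds: 231 + 166.32 = ΔG·(1 − c^2)/(1 − c) = 231 × (1 − 0.5184)/0.28 ≈ $397.3 billion.

$397.3 billion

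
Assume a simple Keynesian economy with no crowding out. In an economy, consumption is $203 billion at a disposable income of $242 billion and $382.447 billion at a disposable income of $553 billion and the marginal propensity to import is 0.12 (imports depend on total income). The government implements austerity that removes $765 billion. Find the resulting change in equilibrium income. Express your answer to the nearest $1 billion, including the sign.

MPC = ΔC/ΔYd = (382.447 − 203)/(553 − 242) = 179.447/311 = 0.577.
Government-spending multiplier = 1/(1 − c + m) = 1/(1 − 0.577 + 0.12) = 1/0.543 ≈ 1.842.
ΔY = k × ΔG = (−$765 billion) / 0.543 ≈ −$1,409 billion.

−$1,409 billion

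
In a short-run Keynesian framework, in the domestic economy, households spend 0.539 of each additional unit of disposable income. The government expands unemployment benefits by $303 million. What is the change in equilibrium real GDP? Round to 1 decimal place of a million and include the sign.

+$354.3 million

The transfer change shifts disposable income by +$303 million, so first-round consumption changes by c·ΔTR = 0.539 × (+$303 million) = +$163.317 million.
Expenditure multiplier = 1/(1 − MPC) = 1/(1 − 0.539) = 1/0.461 ≈ 2.169.
The transfer multiplier is c × k ≈ 1.169, so ΔY = k × (c·ΔTR) = (+$163.317 million) / 0.461 ≈ +$354.3 million.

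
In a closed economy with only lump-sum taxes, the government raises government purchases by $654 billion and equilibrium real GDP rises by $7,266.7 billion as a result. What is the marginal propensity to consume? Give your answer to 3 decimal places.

0.910

Implied spending multiplier k = ΔY/ΔG = 7,266.7/654 ≈ 11.1112.
Since k = 1/(1 − MPC), MPC = 1 − 1/k = 1 − ΔG/ΔY = 1 − 654/7,266.7 ≈ 0.910.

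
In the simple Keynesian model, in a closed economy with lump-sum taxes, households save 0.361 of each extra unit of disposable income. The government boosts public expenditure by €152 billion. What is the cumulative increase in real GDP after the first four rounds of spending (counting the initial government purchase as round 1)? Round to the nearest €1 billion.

MPC = 1 − MPS = 1 − 0.361 = 0.639.
Round 1 adds ΔG = €152 billion; each later round is MPC = 0.639 times the previous.
After 4 rounds: 152 + 97.128 + 62.064792 + 39.659402088 = ΔG·(1 − c^4)/(1 − c) = 152 × (1 − 0.166726039041)/0.361 ≈ €351 billion.

€351 billion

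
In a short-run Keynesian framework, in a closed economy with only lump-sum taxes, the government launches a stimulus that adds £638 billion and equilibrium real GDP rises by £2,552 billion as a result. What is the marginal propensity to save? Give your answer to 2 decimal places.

Implied spending multiplier k = ΔY/ΔG = 2,552/638 = 4.
Since k = 1/(1 − MPC), MPC = 1 − 1/k = 1 − ΔG/ΔY = 1 − 638/2,552 = 0.75.
MPS = 1 − MPC = 0.25.

0.25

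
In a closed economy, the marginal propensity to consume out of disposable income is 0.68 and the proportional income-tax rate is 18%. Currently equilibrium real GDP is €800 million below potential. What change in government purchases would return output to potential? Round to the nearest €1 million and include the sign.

+€354 million

Spending multiplier = 1/(1 − c(1−t)) = 1/(1 − 0.68×0.82) = 1/0.4424 ≈ 2.26.
Need ΔY = +€800 million, so ΔG = ΔY/k = (+€800 million) × 0.4424 ≈ +€354 million.
The government should increase government purchases by €354 million.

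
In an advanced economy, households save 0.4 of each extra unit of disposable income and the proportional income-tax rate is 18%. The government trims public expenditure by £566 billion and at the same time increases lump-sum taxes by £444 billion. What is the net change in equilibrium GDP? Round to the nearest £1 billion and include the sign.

−£1,639 billion

MPC = 1 − MPS = 1 − 0.4 = 0.6.
Expenditure multiplier = 1/(1 − c(1−t)) = 1/(1 − 0.6×0.82) = 1/0.508 ≈ 1.969.
ΔG contributes k·ΔG = (−£566 billion) / 0.508 ≈ −£1,114.2 billion.
ΔT of +£444 billion changes first-round spending by −c·ΔT = −£266.4 billion, contributing k·(−c·ΔT) = (−£266.4 billion) / 0.508 ≈ −£524.4 billion.
Net ΔY = k(ΔG − c·ΔT) = (−£832.4 billion) / 0.508 ≈ −£1,639 billion.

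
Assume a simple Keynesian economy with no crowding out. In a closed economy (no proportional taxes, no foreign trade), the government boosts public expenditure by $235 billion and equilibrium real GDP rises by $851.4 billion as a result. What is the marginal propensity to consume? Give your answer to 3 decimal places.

Implied spending multiplier k = ΔY/ΔG = 851.4/235 ≈ 3.623.
Since k = 1/(1 − MPC), MPC = 1 − 1/k = 1 − ΔG/ΔY = 1 − 235/851.4 ≈ 0.724.

0.724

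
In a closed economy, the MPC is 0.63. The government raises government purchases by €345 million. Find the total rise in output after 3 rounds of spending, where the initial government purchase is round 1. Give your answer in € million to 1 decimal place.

€699.3 million

Round 1 adds ΔG = €345 million; each later round is MPC = 0.63 times the previous.
After 3 rounds: 345 + 217.35 + 136.9305 = ΔG·(1 − c^3)/(1 − c) = 345 × (1 − 0.250047)/0.37 ≈ €699.3 million.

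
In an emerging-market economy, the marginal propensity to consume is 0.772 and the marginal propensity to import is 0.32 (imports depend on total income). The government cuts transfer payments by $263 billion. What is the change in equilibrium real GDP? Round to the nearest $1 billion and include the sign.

The transfer change shifts disposable income by −$263 billion, so first-round consumption changes by c·ΔTR = 0.772 × (−$263 billion) = −$203.036 billion.
Expenditure multiplier = 1/(1 − c + m) = 1/(1 − 0.772 + 0.32) = 1/0.548 ≈ 1.825.
The transfer multiplier is c × k ≈ 1.409, so ΔY = k × (c·ΔTR) = (−$203.036 billion) / 0.548 ≈ −$371 billion.

−$371 billion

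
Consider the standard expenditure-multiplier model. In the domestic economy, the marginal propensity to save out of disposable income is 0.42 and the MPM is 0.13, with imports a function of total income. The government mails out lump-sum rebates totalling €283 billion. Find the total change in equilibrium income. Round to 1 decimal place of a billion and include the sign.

MPC = 1 − MPS = 1 − 0.42 = 0.58.
A lump-sum tax change of −€283 billion shifts disposable income by +€283 billion; first-round consumption changes by −c × ΔT = −0.58 × (−€283 billion) = +€164.14 billion.
Expenditure multiplier = 1/(1 − c + m) = 1/(1 − 0.58 + 0.13) = 1/0.55 ≈ 1.818.
The tax multiplier is −c × k ≈ −1.055, so ΔY = k × (−c·ΔT) = (+€164.14 billion) / 0.55 ≈ +€298.4 billion.

+€298.4 billion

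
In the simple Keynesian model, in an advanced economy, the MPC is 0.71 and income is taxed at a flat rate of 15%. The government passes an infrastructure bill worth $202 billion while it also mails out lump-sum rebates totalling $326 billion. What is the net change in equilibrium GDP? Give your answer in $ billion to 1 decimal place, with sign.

Expenditure multiplier = 1/(1 − c(1−t)) = 1/(1 − 0.71×0.85) = 1/0.3965 ≈ 2.522.
ΔG contributes k·ΔG = (+$202 billion) / 0.3965 ≈ +$509.5 billion.
ΔT of −$326 billion changes first-round spending by −c·ΔT = +$231.46 billion, contributing k·(−c·ΔT) = (+$231.46 billion) / 0.3965 ≈ +$583.8 billion.
Net ΔY = k(ΔG − c·ΔT) = (+$433.46 billion) / 0.3965 ≈ +$1,093.2 billion.

+$1,093.2 billion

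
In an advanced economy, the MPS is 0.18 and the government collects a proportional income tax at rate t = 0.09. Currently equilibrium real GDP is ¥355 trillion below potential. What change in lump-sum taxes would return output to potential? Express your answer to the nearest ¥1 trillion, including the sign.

−¥110 trillion

MPC = 1 − MPS = 1 − 0.18 = 0.82.
Spending multiplier = 1/(1 − c(1−t)) = 1/(1 − 0.82×0.91) = 1/0.2538 ≈ 3.94.
Tax multiplier = −c·k = −0.82/0.2538 ≈ −3.231. Need ΔY = +¥355 trillion, so ΔT = ΔY/(−c·k) = −(+¥355 trillion) × 0.2538 / 0.82 ≈ −¥110 trillion.
The government should cut lump-sum taxes by ¥110 trillion.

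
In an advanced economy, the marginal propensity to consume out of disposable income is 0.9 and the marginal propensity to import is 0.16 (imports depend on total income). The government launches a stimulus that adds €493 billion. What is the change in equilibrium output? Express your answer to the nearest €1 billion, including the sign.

Spending multiplier = 1/(1 − c + m) = 1/(1 − 0.9 + 0.16) = 1/0.26 ≈ 3.846.
ΔY = k × ΔG = (+€493 billion) / 0.26 ≈ +€1,896 billion.

+€1,896 billion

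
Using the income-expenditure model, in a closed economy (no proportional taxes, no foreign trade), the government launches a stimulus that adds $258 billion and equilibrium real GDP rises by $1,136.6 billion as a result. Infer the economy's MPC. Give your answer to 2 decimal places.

0.77

Implied spending multiplier k = ΔY/ΔG = 1,136.6/258 ≈ 4.4054.
Since k = 1/(1 − MPC), MPC = 1 − 1/k = 1 − ΔG/ΔY = 1 − 258/1,136.6 ≈ 0.77.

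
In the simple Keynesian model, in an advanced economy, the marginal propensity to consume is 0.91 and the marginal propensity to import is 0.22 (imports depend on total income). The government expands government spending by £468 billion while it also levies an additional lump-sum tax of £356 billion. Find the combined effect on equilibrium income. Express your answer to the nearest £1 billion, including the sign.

Expenditure multiplier = 1/(1 − c + m) = 1/(1 − 0.91 + 0.22) = 1/0.31 ≈ 3.226.
ΔG contributes k·ΔG = (+£468 billion) / 0.31 ≈ +£1,509.7 billion.
ΔT of +£356 billion changes first-round spending by −c·ΔT = −£323.96 billion, contributing k·(−c·ΔT) = (−£323.96 billion) / 0.31 ≈ −£1,045 billion.
Net ΔY = k(ΔG − c·ΔT) = (+£144.04 billion) / 0.31 ≈ +£465 billion.

+£465 billion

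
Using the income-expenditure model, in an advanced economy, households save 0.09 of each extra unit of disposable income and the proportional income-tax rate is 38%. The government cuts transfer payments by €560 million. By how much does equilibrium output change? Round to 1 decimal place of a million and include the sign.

−€1,169.3 million

MPC = 1 − MPS = 1 − 0.09 = 0.91.
The transfer change shifts disposable income by −€560 million, so first-round consumption changes by c·ΔTR = 0.91 × (−€560 million) = −€509.6 million.
Expenditure multiplier = 1/(1 − c(1−t)) = 1/(1 − 0.91×0.62) = 1/0.4358 ≈ 2.295.
The transfer multiplier is c × k ≈ 2.088, so ΔY = k × (c·ΔTR) = (−€509.6 million) / 0.4358 ≈ −€1,169.3 million.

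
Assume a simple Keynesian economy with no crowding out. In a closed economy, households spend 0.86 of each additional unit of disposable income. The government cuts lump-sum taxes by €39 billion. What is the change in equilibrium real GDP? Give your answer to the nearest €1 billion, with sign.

+€240 billion

A lump-sum tax change of −€39 billion shifts disposable income by +€39 billion; first-round consumption changes by −c × ΔT = −0.86 × (−€39 billion) = +€33.54 billion.
Expenditure multiplier = 1/(1 − MPC) = 1/(1 − 0.86) = 1/0.14 ≈ 7.143.
The tax multiplier is −c × k ≈ −6.143, so ΔY = k × (−c·ΔT) = (+€33.54 billion) / 0.14 ≈ +€240 billion.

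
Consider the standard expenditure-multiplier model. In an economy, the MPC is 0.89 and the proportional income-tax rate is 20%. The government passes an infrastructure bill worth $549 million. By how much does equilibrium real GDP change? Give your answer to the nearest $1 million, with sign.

Expenditure multiplier = 1/(1 − c(1−t)) = 1/(1 − 0.89×0.8) = 1/0.288 ≈ 3.472.
ΔY = k × ΔG = (+$549 million) / 0.288 ≈ +$1,906 million.

+$1,906 million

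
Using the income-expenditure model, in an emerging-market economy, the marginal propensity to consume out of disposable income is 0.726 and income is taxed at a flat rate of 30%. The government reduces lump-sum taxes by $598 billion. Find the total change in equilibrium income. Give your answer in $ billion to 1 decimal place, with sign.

A lump-sum tax change of −$598 billion shifts disposable income by +$598 billion; first-round consumption changes by −c × ΔT = −0.726 × (−$598 billion) = +$434.148 billion.
Expenditure multiplier = 1/(1 − c(1−t)) = 1/(1 − 0.726×0.7) = 1/0.4918 ≈ 2.033.
The tax multiplier is −c × k ≈ −1.476, so ΔY = k × (−c·ΔT) = (+$434.148 billion) / 0.4918 ≈ +$882.8 billion.

+$882.8 billion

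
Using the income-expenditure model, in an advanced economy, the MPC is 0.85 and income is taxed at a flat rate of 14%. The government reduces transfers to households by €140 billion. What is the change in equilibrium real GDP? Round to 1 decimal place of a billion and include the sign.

The transfer change shifts disposable income by −€140 billion, so first-round consumption changes by c·ΔTR = 0.85 × (−€140 billion) = −€119 billion.
Expenditure multiplier = 1/(1 − c(1−t)) = 1/(1 − 0.85×0.86) = 1/0.269 ≈ 3.717.
The transfer multiplier is c × k ≈ 3.16, so ΔY = k × (c·ΔTR) = (−€119 billion) / 0.269 ≈ −€442.4 billion.

−€442.4 billion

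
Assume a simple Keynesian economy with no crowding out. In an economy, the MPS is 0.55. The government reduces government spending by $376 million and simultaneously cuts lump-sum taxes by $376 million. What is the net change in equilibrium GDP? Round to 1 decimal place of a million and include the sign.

MPC = 1 − MPS = 1 − 0.55 = 0.45.
Expenditure multiplier = 1/(1 − MPC) = 1/(1 − 0.45) = 1/0.55 ≈ 1.818.
ΔG contributes k·ΔG = (−$376 million) / 0.55 ≈ −$683.6 million.
ΔT of −$376 million changes first-round spending by −c·ΔT = +$169.2 million, contributing k·(−c·ΔT) = (+$169.2 million) / 0.55 ≈ +$307.6 million.
With ΔG = ΔT and no other leakages, the balanced-budget multiplier is 1, so ΔY = ΔG = −$376 million.

−$376.0 million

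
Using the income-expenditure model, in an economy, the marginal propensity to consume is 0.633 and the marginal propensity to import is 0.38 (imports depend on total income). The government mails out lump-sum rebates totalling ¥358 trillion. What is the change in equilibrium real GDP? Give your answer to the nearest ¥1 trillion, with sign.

+¥303 trillion

A lump-sum tax change of −¥358 trillion shifts disposable income by +¥358 trillion; first-round consumption changes by −c × ΔT = −0.633 × (−¥358 trillion) = +¥226.614 trillion.
Expenditure multiplier = 1/(1 − c + m) = 1/(1 − 0.633 + 0.38) = 1/0.747 ≈ 1.339.
The tax multiplier is −c × k ≈ −0.847, so ΔY = k × (−c·ΔT) = (+¥226.614 trillion) / 0.747 ≈ +¥303 trillion.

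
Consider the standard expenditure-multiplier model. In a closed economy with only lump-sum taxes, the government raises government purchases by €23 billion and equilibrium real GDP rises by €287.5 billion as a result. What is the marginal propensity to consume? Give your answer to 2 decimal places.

0.92

Implied spending multiplier k = ΔY/ΔG = 287.5/23 = 12.5.
Since k = 1/(1 − MPC), MPC = 1 − 1/k = 1 − ΔG/ΔY = 1 − 23/287.5 = 0.92.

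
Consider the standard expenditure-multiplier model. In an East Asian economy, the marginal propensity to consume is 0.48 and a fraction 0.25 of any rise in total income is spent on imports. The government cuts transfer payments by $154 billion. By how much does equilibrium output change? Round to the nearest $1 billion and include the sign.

−$96 billion

The transfer change shifts disposable income by −$154 billion, so first-round consumption changes by c·ΔTR = 0.48 × (−$154 billion) = −$73.92 billion.
Expenditure multiplier = 1/(1 − c + m) = 1/(1 − 0.48 + 0.25) = 1/0.77 ≈ 1.299.
The transfer multiplier is c × k ≈ 0.623, so ΔY = k × (c·ΔTR) = (−$73.92 billion) / 0.77 = −$96 billion.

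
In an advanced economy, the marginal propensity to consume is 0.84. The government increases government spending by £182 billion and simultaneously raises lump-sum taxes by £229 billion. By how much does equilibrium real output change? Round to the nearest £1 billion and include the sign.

Expenditure multiplier = 1/(1 − MPC) = 1/(1 − 0.84) = 1/0.16 = 6.25.
ΔG contributes k·ΔG = (+£182 billion) / 0.16 = +£1,137.5 billion.
ΔT of +£229 billion changes first-round spending by −c·ΔT = −£192.36 billion, contributing k·(−c·ΔT) = (−£192.36 billion) / 0.16 ≈ −£1,202.3 billion.
Net ΔY = k(ΔG − c·ΔT) = (−£10.36 billion) / 0.16 ≈ −£65 billion.

−£65 billion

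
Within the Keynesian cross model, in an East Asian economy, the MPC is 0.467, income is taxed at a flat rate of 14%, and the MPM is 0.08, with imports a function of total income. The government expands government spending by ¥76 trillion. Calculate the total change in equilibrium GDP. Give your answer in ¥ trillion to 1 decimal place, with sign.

+¥112.0 trillion

Expenditure multiplier = 1/(1 − c(1−t) + m) = 1/(1 − 0.467×0.86 + 0.08) = 1/0.67838 ≈ 1.474.
ΔY = k × ΔG = (+¥76 trillion) / 0.67838 ≈ +¥112 trillion.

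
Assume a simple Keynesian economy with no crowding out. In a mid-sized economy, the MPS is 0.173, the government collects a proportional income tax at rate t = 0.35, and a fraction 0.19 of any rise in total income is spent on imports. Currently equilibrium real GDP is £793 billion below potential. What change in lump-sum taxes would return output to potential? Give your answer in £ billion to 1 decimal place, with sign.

MPC = 1 − MPS = 1 − 0.173 = 0.827.
Spending multiplier = 1/(1 − c(1−t) + m) = 1/(1 − 0.827×0.65 + 0.19) = 1/0.65245 ≈ 1.533.
Tax multiplier = −c·k = −0.827/0.65245 ≈ −1.268. Need ΔY = +£793 billion, so ΔT = ΔY/(−c·k) = −(+£793 billion) × 0.65245 / 0.827 ≈ −£625.6 billion.
The government should cut lump-sum taxes by £625.6 billion.

−£625.6 billion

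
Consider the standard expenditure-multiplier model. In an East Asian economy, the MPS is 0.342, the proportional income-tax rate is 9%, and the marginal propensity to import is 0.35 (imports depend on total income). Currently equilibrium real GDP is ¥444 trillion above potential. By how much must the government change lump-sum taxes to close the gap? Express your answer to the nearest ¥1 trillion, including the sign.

+¥507 trillion

MPC = 1 − MPS = 1 − 0.342 = 0.658.
Spending multiplier = 1/(1 − c(1−t) + m) = 1/(1 − 0.658×0.91 + 0.35) = 1/0.75122 ≈ 1.331.
Tax multiplier = −c·k = −0.658/0.75122 ≈ −0.876. Need ΔY = −¥444 trillion, so ΔT = ΔY/(−c·k) = −(−¥444 trillion) × 0.75122 / 0.658 ≈ +¥507 trillion.
The government should raise lump-sum taxes by ¥507 trillion.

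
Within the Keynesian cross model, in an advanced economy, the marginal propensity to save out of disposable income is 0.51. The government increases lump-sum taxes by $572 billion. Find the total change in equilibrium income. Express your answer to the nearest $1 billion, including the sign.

−$550 billion

MPC = 1 − MPS = 1 − 0.51 = 0.49.
A lump-sum tax change of +$572 billion shifts disposable income by −$572 billion; first-round consumption changes by −c × ΔT = −0.49 × (+$572 billion) = −$280.28 billion.
Expenditure multiplier = 1/(1 − MPC) = 1/(1 − 0.49) = 1/0.51 ≈ 1.961.
The tax multiplier is −c × k ≈ −0.961, so ΔY = k × (−c·ΔT) = (−$280.28 billion) / 0.51 ≈ −$550 billion.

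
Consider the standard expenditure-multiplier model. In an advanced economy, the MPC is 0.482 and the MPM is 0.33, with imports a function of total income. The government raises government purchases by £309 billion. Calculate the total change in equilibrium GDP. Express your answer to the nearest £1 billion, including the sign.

+£364 billion

Government-spending multiplier = 1/(1 − c + m) = 1/(1 − 0.482 + 0.33) = 1/0.848 ≈ 1.179.
ΔY = k × ΔG = (+£309 billion) / 0.848 ≈ +£364 billion.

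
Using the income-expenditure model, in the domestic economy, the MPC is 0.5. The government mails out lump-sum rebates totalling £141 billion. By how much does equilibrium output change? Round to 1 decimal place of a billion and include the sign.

+£141.0 billion

A lump-sum tax change of −£141 billion shifts disposable income by +£141 billion; first-round consumption changes by −c × ΔT = −0.5 × (−£141 billion) = +£70.5 billion.
Expenditure multiplier = 1/(1 − MPC) = 1/(1 − 0.5) = 1/0.5 = 2.
The tax multiplier is −c × k = −1, so ΔY = k × (−c·ΔT) = (+£70.5 billion) / 0.5 = +£141 billion.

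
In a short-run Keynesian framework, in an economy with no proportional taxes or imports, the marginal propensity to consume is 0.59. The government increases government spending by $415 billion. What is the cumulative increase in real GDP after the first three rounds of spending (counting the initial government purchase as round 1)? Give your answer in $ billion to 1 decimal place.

$804.3 billion

Round 1 adds ΔG = $415 billion; each later round is MPC = 0.59 times the previous.
After 3 rounds: 415 + 244.85 + 144.4615 = ΔG·(1 − c^3)/(1 − c) = 415 × (1 − 0.205379)/0.41 ≈ $804.3 billion.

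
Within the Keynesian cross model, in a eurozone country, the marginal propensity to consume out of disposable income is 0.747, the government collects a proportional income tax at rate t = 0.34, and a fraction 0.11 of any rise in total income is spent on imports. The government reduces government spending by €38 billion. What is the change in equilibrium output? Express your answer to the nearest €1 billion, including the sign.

Spending multiplier = 1/(1 − c(1−t) + m) = 1/(1 − 0.747×0.66 + 0.11) = 1/0.61698 ≈ 1.621.
ΔY = k × ΔG = (−€38 billion) / 0.61698 ≈ −€62 billion.

−€62 billion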